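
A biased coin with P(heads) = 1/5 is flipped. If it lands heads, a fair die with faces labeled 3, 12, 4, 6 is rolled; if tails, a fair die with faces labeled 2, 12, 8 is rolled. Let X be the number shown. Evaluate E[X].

E[X | heads] = (3+12+4+6)/4 = 25/4.
E[X | tails] = (2+12+8)/3 = 22/3.
By the law of total expectation,
E[X] = (1/5)·(25/4) + (4/5)·(22/3) = 427/60.

427/60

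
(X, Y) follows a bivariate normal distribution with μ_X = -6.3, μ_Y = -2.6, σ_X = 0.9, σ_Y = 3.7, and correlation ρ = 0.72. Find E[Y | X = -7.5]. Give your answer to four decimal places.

E[Y | X=x] = μ_Y + ρ(σ_Y/σ_X)(x − μ_X) for jointly normal variables.
E[Y | X=-7.5] = -2.6 + (0.72)·(3.7/0.9)·(-7.5 − (-6.3)) = -2.6 + (2.96)·(-1.2) = -6.1520.

-6.1520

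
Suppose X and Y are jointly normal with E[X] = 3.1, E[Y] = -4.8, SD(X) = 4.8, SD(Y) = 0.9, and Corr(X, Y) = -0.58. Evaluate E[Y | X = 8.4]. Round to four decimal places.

For a bivariate normal, E[Y | X=x] = μ_Y + ρ·(σ_Y/σ_X)·(x − μ_X).
E[Y | X=8.4] = -4.8 + (-0.58)·(0.9/4.8)·(8.4 − (3.1)) = -4.8 + (-0.10875)·(5.3) = -5.3764.

-5.3764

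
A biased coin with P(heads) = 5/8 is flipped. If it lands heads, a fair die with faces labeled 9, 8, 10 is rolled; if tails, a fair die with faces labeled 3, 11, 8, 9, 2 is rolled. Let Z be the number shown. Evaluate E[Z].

E[Z | heads] = (9+8+10)/3 = 9.
E[Z | tails] = (3+11+8+9+2)/5 = 33/5.
E[Z] = (5/8)·(9) + (3/8)·(33/5) = 81/10.

81/10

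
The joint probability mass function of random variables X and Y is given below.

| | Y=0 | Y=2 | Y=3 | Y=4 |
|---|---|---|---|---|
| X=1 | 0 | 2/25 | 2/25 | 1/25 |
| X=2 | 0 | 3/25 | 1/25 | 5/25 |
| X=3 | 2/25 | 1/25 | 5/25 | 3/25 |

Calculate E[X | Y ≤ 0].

3

P(Y ≤ 0) = 2/25.
Summing X·P(X=x,Y=y) over the conditioning event gives 6/25.
E[X | Y ≤ 0] = (6/25) / (2/25) = 3.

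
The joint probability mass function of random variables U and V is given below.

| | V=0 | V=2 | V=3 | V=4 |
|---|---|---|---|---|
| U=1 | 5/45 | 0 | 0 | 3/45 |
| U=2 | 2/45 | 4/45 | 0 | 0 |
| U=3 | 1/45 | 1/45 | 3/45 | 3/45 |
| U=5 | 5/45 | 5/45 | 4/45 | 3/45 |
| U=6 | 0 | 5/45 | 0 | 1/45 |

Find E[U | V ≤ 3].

132/35

P(V ≤ 3) = 7/9.
Summing U·P(U=x,V=y) over the conditioning event gives 44/15.
E[U | V ≤ 3] = (44/15) / (7/9) = 132/35.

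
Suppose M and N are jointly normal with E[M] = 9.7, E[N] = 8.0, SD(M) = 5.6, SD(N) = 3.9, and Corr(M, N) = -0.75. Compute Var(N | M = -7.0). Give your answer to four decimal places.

6.6544

For a bivariate normal, Var(N | M=x) = σ_N²(1 − ρ²).
Var(N | M=-7.0) = (3.9)²·(1 − (-0.75)²) = 15.21·0.4375 = 6.6544.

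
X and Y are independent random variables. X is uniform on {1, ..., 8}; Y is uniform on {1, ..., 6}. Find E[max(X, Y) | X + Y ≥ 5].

P(X + Y ≥ 5) = 7/8.
Summing max(X,Y)·P(x,y) over outcomes with X + Y ≥ 5 gives 119/24.
E[max(X, Y) | X + Y ≥ 5] = (119/24) / (7/8) = 17/3.

17/3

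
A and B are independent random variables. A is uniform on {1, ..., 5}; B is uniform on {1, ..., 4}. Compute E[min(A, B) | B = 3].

Outcomes with B = 3: (1,3), (2,3), (3,3), (4,3), (5,3), each with probability 1/20.
E[min(A, B) | B = 3] = (1 + 2 + 3 + 3 + 3) / 5 = 12/5.

12/5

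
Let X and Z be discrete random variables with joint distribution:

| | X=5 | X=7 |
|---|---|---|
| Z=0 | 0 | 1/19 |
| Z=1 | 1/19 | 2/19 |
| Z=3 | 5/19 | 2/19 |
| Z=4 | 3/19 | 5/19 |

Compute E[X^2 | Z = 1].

P(Z = 1) = 3/19.
Σ X^2·P over the event = 25·(1/19) + 49·(2/19) = 123/19.
E[X^2 | Z = 1] = (123/19) / (3/19) = 41.

41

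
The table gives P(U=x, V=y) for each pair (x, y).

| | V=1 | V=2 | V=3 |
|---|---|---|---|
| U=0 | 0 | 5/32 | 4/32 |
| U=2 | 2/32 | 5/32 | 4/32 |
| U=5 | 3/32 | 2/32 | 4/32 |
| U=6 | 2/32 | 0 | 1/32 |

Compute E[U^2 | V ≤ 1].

P(V ≤ 1) = 7/32.
Σ U^2·P over the event = 4·(2/32) + 25·(3/32) + 36·(2/32) = 155/32.
E[U^2 | V ≤ 1] = (155/32) / (7/32) = 155/7.

155/7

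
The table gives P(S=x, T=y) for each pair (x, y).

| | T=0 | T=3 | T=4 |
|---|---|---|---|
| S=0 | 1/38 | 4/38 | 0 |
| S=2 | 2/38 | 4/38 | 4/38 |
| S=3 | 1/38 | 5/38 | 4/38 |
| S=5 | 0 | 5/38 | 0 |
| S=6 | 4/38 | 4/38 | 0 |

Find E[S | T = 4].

P(T = 4) = 4/19.
Σ S·P over the event = 2·(4/38) + 3·(4/38) = 10/19.
E[S | T = 4] = (10/19) / (4/19) = 5/2.

5/2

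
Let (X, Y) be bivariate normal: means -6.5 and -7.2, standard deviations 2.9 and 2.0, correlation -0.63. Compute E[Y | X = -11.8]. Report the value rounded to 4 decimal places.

-4.8972

The regression of Y on X has slope ρ·σ_Y/σ_X and passes through (μ_X, μ_Y).
E[Y | X=-11.8] = -7.2 + (-0.63)·(2.0/2.9)·(-11.8 − (-6.5)) = -7.2 + (-0.434483)·(-5.3) = -4.8972.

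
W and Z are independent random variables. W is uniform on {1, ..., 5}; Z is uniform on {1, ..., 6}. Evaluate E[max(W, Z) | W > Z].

4

Outcomes with W > Z: (2,1), (3,1), (3,2), (4,1), (4,2), (4,3), (5,1), (5,2), (5,3), (5,4), each with probability 1/30.
E[max(W, Z) | W > Z] = (2 + 3 + 3 + 4 + 4 + 4 + 5 + 5 + 5 + 5) / 10 = 4.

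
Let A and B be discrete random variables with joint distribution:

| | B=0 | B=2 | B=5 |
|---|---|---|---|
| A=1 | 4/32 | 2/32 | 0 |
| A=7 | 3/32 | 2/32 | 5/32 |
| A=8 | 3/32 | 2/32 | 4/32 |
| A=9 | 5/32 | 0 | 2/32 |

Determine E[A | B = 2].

P(B = 2) = 3/16.
Σ A·P over the event = 1·(2/32) + 7·(2/32) + 8·(2/32) = 1.
E[A | B = 2] = (1) / (3/16) = 16/3.

16/3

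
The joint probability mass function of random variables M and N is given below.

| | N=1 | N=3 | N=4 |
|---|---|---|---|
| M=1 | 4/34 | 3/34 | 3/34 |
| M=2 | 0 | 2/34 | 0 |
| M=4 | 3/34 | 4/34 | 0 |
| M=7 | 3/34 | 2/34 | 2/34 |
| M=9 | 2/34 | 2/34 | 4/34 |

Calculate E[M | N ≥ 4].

P(N ≥ 4) = 9/34.
Σ M·P over the event = 1·(3/34) + 7·(2/34) + 9·(4/34) = 53/34.
E[M | N ≥ 4] = (53/34) / (9/34) = 53/9.

53/9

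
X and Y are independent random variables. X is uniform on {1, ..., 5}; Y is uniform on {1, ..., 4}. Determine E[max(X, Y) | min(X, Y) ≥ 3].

25/6

Outcomes with min(X, Y) ≥ 3: (3,3), (3,4), (4,3), (4,4), (5,3), (5,4), each with probability 1/20.
E[max(X, Y) | min(X, Y) ≥ 3] = (3 + 4 + 4 + 4 + 5 + 5) / 6 = 25/6.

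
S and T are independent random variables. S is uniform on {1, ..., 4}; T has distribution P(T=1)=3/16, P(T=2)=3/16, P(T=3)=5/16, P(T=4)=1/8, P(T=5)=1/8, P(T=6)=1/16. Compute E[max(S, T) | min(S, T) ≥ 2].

149/39

P(min(S, T) ≥ 2) = 39/64.
Summing max(S,T)·P(x,y) over outcomes with min(S, T) ≥ 2 gives 149/64.
E[max(S, T) | min(S, T) ≥ 2] = (149/64) / (39/64) = 149/39.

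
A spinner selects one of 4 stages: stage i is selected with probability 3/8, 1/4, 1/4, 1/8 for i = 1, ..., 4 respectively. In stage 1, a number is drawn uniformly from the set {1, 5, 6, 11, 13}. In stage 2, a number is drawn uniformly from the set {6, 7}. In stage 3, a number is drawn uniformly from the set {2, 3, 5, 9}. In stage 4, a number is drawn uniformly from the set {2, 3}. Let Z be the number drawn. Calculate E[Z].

E[Z | stage 1] = (1+5+6+11+13)/5 = 36/5.
E[Z | stage 2] = (6+7)/2 = 13/2.
E[Z | stage 3] = (2+3+5+9)/4 = 19/4.
E[Z | stage 4] = (2+3)/2 = 5/2.
E[Z] = (3/8)·(36/5) + (1/4)·(13/2) + (1/4)·(19/4) + (1/8)·(5/2) = 233/40.

233/40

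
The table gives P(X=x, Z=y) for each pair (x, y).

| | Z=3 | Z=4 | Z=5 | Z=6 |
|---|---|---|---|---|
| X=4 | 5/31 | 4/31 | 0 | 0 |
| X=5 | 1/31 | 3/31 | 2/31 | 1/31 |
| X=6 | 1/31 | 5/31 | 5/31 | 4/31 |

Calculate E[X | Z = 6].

P(Z = 6) = 5/31.
Σ X·P over the event = 5·(1/31) + 6·(4/31) = 29/31.
E[X | Z = 6] = (29/31) / (5/31) = 29/5.

29/5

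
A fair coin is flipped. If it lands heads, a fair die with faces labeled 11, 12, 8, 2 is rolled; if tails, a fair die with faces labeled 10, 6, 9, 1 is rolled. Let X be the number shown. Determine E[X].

E[X | heads] = (11+12+8+2)/4 = 33/4.
E[X | tails] = (10+6+9+1)/4 = 13/2.
By the law of total expectation,
E[X] = (1/2)·(33/4) + (1/2)·(13/2) = 59/8.

59/8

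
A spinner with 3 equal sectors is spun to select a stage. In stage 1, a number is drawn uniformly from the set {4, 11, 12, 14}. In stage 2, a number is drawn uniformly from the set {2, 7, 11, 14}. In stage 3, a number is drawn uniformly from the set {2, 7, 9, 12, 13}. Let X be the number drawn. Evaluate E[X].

E[X | stage 1] = (4+11+12+14)/4 = 41/4.
E[X | stage 2] = (2+7+11+14)/4 = 17/2.
E[X | stage 3] = (2+7+9+12+13)/5 = 43/5.
E[X] = (1/3)·(41/4) + (1/3)·(17/2) + (1/3)·(43/5) = 547/60.

547/60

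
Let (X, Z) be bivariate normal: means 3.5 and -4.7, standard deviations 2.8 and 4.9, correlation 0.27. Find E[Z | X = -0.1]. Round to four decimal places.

-6.4010

E[Z | X=x] = μ_Z + ρ(σ_Z/σ_X)(x − μ_X) for jointly normal variables.
E[Z | X=-0.1] = -4.7 + (0.27)·(4.9/2.8)·(-0.1 − (3.5)) = -4.7 + (0.4725)·(-3.6) = -6.4010.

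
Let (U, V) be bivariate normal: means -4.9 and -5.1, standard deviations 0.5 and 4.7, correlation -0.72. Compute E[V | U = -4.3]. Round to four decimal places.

-9.1608

E[V | U=x] = μ_V + ρ(σ_V/σ_U)(x − μ_U) for jointly normal variables.
E[V | U=-4.3] = -5.1 + (-0.72)·(4.7/0.5)·(-4.3 − (-4.9)) = -5.1 + (-6.768)·(0.6) = -9.1608.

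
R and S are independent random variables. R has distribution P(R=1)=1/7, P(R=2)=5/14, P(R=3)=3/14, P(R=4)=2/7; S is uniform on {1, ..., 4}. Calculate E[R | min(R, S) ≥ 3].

P(min(R, S) ≥ 3) = 1/4.
Summing R·P(x,y) over outcomes with min(R, S) ≥ 3 gives 25/28.
E[R | min(R, S) ≥ 3] = (25/28) / (1/4) = 25/7.

25/7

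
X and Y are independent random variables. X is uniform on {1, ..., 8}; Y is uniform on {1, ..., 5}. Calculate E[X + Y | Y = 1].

Outcomes with Y = 1: (1,1), (2,1), (3,1), (4,1), (5,1), (6,1), (7,1), (8,1), each with probability 1/40.
E[X + Y | Y = 1] = (2 + 3 + 4 + 5 + 6 + 7 + 8 + 9) / 8 = 11/2.

11/2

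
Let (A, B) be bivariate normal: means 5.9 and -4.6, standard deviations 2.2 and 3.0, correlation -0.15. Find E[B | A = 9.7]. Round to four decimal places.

-5.3773

E[B | A=x] = μ_B + ρ(σ_B/σ_A)(x − μ_A) for jointly normal variables.
E[B | A=9.7] = -4.6 + (-0.15)·(3.0/2.2)·(9.7 − (5.9)) = -4.6 + (-0.20455)·(3.8) = -5.3773.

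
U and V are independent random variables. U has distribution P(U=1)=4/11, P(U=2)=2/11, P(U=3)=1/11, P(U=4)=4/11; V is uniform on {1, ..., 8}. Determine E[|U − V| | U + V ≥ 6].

13/4

P(U + V ≥ 6) = 15/22.
Summing |U−V|·P(x,y) over outcomes with U + V ≥ 6 gives 195/88.
E[|U − V| | U + V ≥ 6] = (195/88) / (15/22) = 13/4.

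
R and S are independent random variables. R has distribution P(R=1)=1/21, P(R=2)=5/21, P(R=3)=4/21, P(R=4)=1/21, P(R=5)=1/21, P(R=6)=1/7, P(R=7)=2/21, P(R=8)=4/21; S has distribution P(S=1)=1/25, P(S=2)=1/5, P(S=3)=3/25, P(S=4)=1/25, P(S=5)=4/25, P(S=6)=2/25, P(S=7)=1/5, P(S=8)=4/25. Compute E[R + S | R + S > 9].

134/11

P(R + S > 9) = 88/175.
Summing (R+S)·P(x,y) over outcomes with R + S > 9 gives 1072/175.
E[R + S | R + S > 9] = (1072/175) / (88/175) = 134/11.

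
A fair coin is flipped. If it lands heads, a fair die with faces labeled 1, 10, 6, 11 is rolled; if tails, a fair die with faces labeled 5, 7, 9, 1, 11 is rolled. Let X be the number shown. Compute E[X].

34/5

E[X | heads] = (1+10+6+11)/4 = 7.
E[X | tails] = (5+7+9+1+11)/5 = 33/5.
E[X] = (1/2)·(7) + (1/2)·(33/5) = 34/5.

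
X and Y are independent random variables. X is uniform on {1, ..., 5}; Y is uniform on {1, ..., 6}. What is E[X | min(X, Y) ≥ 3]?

4

P(min(X, Y) ≥ 3) = 2/5.
Summing X·P(x,y) over outcomes with min(X, Y) ≥ 3 gives 8/5.
E[X | min(X, Y) ≥ 3] = (8/5) / (2/5) = 4.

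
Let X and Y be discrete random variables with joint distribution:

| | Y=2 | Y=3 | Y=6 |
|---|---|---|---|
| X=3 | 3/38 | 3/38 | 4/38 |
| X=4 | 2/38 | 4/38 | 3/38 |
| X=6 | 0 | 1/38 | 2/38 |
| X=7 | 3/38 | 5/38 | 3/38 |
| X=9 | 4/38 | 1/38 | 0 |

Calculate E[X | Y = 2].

P(Y = 2) = 6/19.
Σ X·P over the event = 3·(3/38) + 4·(2/38) + 7·(3/38) + 9·(4/38) = 37/19.
E[X | Y = 2] = (37/19) / (6/19) = 37/6.

37/6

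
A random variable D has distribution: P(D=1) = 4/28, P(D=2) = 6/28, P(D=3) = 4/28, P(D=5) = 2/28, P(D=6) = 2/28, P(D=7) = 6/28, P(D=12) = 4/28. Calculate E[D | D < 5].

P(D < 5) = 1/2.
Σ over the event: 1·1/7 + 2·3/14 + 3·1/7 = 1.
E[D | D < 5] = (1) / (1/2) = 2.

2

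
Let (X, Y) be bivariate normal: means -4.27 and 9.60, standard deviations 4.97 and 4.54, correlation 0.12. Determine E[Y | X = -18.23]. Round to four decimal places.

For a bivariate normal, E[Y | X=x] = μ_Y + ρ·(σ_Y/σ_X)·(x − μ_X).
E[Y | X=-18.23] = 9.60 + (0.12)·(4.54/4.97)·(-18.23 − (-4.27)) = 9.60 + (0.10962)·(-13.96) = 8.0697.

8.0697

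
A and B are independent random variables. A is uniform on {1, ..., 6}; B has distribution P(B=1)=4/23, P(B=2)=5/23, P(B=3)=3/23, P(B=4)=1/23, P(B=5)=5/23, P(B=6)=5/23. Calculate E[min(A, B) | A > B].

15/7

P(A > B) = 28/69.
Summing min(A,B)·P(x,y) over outcomes with A > B gives 20/23.
E[min(A, B) | A > B] = (20/23) / (28/69) = 15/7.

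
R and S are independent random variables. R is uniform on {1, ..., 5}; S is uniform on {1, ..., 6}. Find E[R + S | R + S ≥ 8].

Outcomes with R + S ≥ 8: (2,6), (3,5), (3,6), (4,4), (4,5), (4,6), (5,3), (5,4), (5,5), (5,6), each with probability 1/30.
E[R + S | R + S ≥ 8] = (8 + 8 + 9 + 8 + 9 + 10 + 8 + 9 + 10 + 11) / 10 = 9.

9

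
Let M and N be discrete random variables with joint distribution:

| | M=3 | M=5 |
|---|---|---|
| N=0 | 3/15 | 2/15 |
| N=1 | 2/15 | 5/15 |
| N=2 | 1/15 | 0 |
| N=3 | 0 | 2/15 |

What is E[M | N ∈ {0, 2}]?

P(N ∈ {0, 2}) = 2/5.
Σ M·P over the event = 3·(3/15) + 3·(1/15) + 5·(2/15) = 22/15.
E[M | N ∈ {0, 2}] = (22/15) / (2/5) = 11/3.

11/3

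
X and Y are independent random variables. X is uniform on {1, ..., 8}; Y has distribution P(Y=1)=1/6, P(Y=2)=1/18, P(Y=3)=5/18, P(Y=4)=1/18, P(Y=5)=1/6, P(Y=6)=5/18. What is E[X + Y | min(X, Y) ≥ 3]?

141/14

P(min(X, Y) ≥ 3) = 7/12.
Summing (X+Y)·P(x,y) over outcomes with min(X, Y) ≥ 3 gives 47/8.
E[X + Y | min(X, Y) ≥ 3] = (47/8) / (7/12) = 141/14.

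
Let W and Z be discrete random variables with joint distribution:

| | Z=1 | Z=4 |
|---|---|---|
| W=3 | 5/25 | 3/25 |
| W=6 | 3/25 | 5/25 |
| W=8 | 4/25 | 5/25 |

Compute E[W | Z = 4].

P(Z = 4) = 13/25.
Σ W·P over the event = 3·(3/25) + 6·(5/25) + 8·(5/25) = 79/25.
E[W | Z = 4] = (79/25) / (13/25) = 79/13.

79/13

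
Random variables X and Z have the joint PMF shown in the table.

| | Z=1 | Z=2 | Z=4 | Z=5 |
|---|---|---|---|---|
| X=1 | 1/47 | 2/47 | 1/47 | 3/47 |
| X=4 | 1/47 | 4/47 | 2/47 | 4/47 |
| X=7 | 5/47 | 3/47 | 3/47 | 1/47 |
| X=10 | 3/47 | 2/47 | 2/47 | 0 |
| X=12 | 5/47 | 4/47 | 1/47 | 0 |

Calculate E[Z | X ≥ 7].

P(X ≥ 7) = 29/47.
Summing Z·P(X=x,Z=y) over the conditioning event gives 60/47.
E[Z | X ≥ 7] = (60/47) / (29/47) = 60/29.

60/29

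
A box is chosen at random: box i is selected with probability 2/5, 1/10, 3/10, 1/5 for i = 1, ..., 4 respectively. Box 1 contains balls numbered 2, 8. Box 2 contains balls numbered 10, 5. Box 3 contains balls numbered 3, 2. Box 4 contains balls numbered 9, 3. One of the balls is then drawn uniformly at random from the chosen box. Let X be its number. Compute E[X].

47/10

E[X | box 1] = (2+8)/2 = 5.
E[X | box 2] = (10+5)/2 = 15/2.
E[X | box 3] = (3+2)/2 = 5/2.
E[X | box 4] = (9+3)/2 = 6.
E[X] = (2/5)·(5) + (1/10)·(15/2) + (3/10)·(5/2) + (1/5)·(6) = 47/10.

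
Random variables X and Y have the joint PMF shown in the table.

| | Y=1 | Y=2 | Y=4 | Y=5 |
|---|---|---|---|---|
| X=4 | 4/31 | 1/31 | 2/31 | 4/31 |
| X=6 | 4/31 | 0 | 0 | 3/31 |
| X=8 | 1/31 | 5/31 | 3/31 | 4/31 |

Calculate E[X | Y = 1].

16/3

P(Y = 1) = 9/31.
Σ X·P over the event = 4·(4/31) + 6·(4/31) + 8·(1/31) = 48/31.
E[X | Y = 1] = (48/31) / (9/31) = 16/3.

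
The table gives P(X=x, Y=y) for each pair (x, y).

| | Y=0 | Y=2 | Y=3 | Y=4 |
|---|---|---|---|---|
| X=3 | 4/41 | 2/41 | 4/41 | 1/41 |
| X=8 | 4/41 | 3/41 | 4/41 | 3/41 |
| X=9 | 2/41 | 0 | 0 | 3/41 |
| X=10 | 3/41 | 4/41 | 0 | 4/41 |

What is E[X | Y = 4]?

P(Y = 4) = 11/41.
Σ X·P over the event = 3·(1/41) + 8·(3/41) + 9·(3/41) + 10·(4/41) = 94/41.
E[X | Y = 4] = (94/41) / (11/41) = 94/11.

94/11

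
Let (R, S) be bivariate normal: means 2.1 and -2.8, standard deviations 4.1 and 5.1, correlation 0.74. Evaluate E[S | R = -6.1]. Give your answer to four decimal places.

For a bivariate normal, E[S | R=x] = μ_S + ρ·(σ_S/σ_R)·(x − μ_R).
E[S | R=-6.1] = -2.8 + (0.74)·(5.1/4.1)·(-6.1 − (2.1)) = -2.8 + (0.92049)·(-8.2) = -10.3480.

-10.3480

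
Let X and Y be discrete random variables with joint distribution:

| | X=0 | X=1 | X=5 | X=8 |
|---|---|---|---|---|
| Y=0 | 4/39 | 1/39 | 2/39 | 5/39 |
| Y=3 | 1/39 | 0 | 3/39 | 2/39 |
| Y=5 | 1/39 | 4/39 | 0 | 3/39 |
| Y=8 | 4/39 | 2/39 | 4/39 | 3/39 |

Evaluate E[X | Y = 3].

P(Y = 3) = 2/13.
Summing X·P(X=x,Y=y) over the conditioning event gives 31/39.
E[X | Y = 3] = (31/39) / (2/13) = 31/6.

31/6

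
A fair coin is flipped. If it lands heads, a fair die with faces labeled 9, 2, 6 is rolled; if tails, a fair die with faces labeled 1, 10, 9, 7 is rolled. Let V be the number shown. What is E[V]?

149/24

E[V | heads] = (9+2+6)/3 = 17/3.
E[V | tails] = (1+10+9+7)/4 = 27/4.
E[V] = (1/2)·(17/3) + (1/2)·(27/4) = 149/24.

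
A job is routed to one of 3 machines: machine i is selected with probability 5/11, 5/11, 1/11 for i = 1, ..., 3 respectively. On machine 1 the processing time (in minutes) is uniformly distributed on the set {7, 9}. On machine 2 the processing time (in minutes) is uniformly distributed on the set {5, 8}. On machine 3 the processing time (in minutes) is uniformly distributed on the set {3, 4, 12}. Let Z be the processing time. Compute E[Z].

43/6

E[Z | machine 1] = (7+9)/2 = 8.
E[Z | machine 2] = (5+8)/2 = 13/2.
E[Z | machine 3] = (3+4+12)/3 = 19/3.
By the law of total expectation,
E[Z] = (5/11)·(8) + (5/11)·(13/2) + (1/11)·(19/3) = 43/6.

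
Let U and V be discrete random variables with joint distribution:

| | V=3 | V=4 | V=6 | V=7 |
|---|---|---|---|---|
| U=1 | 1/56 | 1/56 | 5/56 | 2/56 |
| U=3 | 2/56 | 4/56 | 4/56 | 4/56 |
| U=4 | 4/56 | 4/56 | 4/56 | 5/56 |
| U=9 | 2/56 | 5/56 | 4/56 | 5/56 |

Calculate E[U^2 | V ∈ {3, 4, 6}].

P(V ∈ {3, 4, 6}) = 5/7.
Summing U^2·P(U=x,V=y) over the conditioning event gives 295/14.
E[U^2 | V ∈ {3, 4, 6}] = (295/14) / (5/7) = 59/2.

59/2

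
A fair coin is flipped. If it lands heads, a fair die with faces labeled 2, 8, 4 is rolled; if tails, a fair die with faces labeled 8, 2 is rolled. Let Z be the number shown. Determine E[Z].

E[Z | heads] = (2+8+4)/3 = 14/3.
E[Z | tails] = (8+2)/2 = 5.
By the law of total expectation,
E[Z] = (1/2)·(14/3) + (1/2)·(5) = 29/6.

29/6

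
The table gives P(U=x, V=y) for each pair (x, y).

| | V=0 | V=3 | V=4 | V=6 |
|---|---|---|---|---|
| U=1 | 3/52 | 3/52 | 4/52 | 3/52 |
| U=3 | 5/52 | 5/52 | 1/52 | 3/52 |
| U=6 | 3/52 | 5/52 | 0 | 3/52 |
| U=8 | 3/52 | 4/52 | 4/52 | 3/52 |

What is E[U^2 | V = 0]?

P(V = 0) = 7/26.
Summing U^2·P(U=x,V=y) over the conditioning event gives 87/13.
E[U^2 | V = 0] = (87/13) / (7/26) = 174/7.

174/7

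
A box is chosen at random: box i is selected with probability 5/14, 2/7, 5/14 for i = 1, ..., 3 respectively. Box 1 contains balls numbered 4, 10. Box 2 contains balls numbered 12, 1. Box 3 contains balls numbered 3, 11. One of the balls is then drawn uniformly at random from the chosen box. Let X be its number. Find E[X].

E[X | box 1] = (4+10)/2 = 7.
E[X | box 2] = (12+1)/2 = 13/2.
E[X | box 3] = (3+11)/2 = 7.
E[X] = (5/14)·(7) + (2/7)·(13/2) + (5/14)·(7) = 48/7.

48/7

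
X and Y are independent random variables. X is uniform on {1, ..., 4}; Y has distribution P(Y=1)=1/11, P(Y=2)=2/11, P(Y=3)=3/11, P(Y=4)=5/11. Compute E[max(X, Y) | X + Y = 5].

P(X + Y = 5) = 1/4.
Summing max(X,Y)·P(x,y) over outcomes with X + Y = 5 gives 39/44.
E[max(X, Y) | X + Y = 5] = (39/44) / (1/4) = 39/11.

39/11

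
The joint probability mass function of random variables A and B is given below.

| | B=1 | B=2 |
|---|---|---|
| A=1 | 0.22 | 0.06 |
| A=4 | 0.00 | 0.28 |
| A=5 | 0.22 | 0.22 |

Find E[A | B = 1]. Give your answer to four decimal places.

3.0000

P(B = 1) = 0.44.
Σ A·P over the event = 1·(0.22) + 5·(0.22) = 1.32.
E[A | B = 1] = (1.32) / (0.44) = 3.0000.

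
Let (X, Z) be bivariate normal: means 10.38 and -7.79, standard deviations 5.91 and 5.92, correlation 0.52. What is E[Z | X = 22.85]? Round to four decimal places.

E[Z | X=x] = μ_Z + ρ(σ_Z/σ_X)(x − μ_X) for jointly normal variables.
E[Z | X=22.85] = -7.79 + (0.52)·(5.92/5.91)·(22.85 − (10.38)) = -7.79 + (0.52088)·(12.47) = -1.2946.

-1.2946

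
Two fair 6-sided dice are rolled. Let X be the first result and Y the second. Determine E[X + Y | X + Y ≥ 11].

Outcomes with X + Y ≥ 11: (5,6), (6,5), (6,6), each with probability 1/36.
E[X + Y | X + Y ≥ 11] = (11 + 11 + 12) / 3 = 34/3.

34/3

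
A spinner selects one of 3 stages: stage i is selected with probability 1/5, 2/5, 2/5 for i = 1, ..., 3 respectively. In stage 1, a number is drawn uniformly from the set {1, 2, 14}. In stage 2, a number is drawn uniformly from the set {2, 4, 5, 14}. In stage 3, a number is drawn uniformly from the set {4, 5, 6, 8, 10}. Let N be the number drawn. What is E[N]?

941/150

E[N | stage 1] = (1+2+14)/3 = 17/3.
E[N | stage 2] = (2+4+5+14)/4 = 25/4.
E[N | stage 3] = (4+5+6+8+10)/5 = 33/5.
By the law of total expectation,
E[N] = (1/5)·(17/3) + (2/5)·(25/4) + (2/5)·(33/5) = 941/150.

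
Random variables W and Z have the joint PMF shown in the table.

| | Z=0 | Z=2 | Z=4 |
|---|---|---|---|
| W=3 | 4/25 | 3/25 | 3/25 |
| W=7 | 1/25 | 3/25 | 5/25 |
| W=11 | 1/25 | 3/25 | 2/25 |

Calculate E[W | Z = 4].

P(Z = 4) = 2/5.
Σ W·P over the event = 3·(3/25) + 7·(5/25) + 11·(2/25) = 66/25.
E[W | Z = 4] = (66/25) / (2/5) = 33/5.

33/5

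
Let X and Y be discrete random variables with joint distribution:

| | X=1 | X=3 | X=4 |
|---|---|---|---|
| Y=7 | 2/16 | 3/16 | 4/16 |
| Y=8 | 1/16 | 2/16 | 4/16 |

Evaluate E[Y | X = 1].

22/3

P(X = 1) = 3/16.
Σ Y·P over the event = 7·(2/16) + 8·(1/16) = 11/8.
E[Y | X = 1] = (11/8) / (3/16) = 22/3.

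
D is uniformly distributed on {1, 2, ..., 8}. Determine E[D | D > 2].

11/2

Given D > 2, D is equally likely to be any of {3, 4, 5, 6, 7, 8}.
E[D | D > 2] = (3 + 4 + 5 + 6 + 7 + 8) / 6 = 11/2.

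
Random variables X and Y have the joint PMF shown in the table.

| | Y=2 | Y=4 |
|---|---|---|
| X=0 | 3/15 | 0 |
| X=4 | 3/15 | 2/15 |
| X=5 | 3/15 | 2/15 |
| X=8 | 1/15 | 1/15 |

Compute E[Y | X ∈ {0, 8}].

12/5

P(X ∈ {0, 8}) = 1/3.
Σ Y·P over the event = 2·(3/15) + 2·(1/15) + 4·(1/15) = 4/5.
E[Y | X ∈ {0, 8}] = (4/5) / (1/3) = 12/5.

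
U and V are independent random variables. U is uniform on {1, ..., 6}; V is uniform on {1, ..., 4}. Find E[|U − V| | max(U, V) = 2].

Outcomes with max(U, V) = 2: (1,2), (2,1), (2,2), each with probability 1/24.
E[|U − V| | max(U, V) = 2] = (1 + 1 + 0) / 3 = 2/3.

2/3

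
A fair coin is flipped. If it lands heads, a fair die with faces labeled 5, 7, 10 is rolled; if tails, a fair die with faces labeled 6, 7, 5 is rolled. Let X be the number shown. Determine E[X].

E[X | heads] = (5+7+10)/3 = 22/3.
E[X | tails] = (6+7+5)/3 = 6.
By the law of total expectation,
E[X] = (1/2)·(22/3) + (1/2)·(6) = 20/3.

20/3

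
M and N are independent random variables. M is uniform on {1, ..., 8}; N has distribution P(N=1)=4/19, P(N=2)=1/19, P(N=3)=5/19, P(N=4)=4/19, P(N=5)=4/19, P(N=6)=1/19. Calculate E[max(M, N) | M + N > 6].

P(M + N > 6) = 101/152.
Summing max(M,N)·P(x,y) over outcomes with M + N > 6 gives 611/152.
E[max(M, N) | M + N > 6] = (611/152) / (101/152) = 611/101.

611/101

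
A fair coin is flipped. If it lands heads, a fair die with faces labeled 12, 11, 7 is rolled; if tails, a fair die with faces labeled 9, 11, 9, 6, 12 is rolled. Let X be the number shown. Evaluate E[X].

97/10

E[X | heads] = (12+11+7)/3 = 10.
E[X | tails] = (9+11+9+6+12)/5 = 47/5.
E[X] = (1/2)·(10) + (1/2)·(47/5) = 97/10.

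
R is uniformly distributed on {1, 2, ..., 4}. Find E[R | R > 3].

4

Given R > 3, R is equally likely to be any of {4}.
E[R | R > 3] = (4) / 1 = 4.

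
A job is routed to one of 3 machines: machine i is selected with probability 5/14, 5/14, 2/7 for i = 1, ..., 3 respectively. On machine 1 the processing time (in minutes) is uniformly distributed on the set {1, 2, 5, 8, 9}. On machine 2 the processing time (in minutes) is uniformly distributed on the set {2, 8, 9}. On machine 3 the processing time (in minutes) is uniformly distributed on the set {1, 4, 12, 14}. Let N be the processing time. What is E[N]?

E[N | machine 1] = (1+2+5+8+9)/5 = 5.
E[N | machine 2] = (2+8+9)/3 = 19/3.
E[N | machine 3] = (1+4+12+14)/4 = 31/4.
E[N] = (5/14)·(5) + (5/14)·(19/3) + (2/7)·(31/4) = 263/42.

263/42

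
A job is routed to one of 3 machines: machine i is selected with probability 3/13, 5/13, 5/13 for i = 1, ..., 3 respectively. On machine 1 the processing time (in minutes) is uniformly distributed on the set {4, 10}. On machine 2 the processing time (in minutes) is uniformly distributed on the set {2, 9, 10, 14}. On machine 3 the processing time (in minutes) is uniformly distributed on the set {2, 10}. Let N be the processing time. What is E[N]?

E[N | machine 1] = (4+10)/2 = 7.
E[N | machine 2] = (2+9+10+14)/4 = 35/4.
E[N | machine 3] = (2+10)/2 = 6.
By the law of total expectation,
E[N] = (3/13)·(7) + (5/13)·(35/4) + (5/13)·(6) = 379/52.

379/52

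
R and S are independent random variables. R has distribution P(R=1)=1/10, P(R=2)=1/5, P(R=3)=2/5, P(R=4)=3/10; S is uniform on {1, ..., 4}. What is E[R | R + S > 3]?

P(R + S > 3) = 9/10.
Summing R·P(x,y) over outcomes with R + S > 3 gives 11/4.
E[R | R + S > 3] = (11/4) / (9/10) = 55/18.

55/18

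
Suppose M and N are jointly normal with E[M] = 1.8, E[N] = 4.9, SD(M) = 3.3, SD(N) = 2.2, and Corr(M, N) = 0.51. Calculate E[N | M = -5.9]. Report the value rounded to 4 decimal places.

2.2820

For a bivariate normal, E[N | M=x] = μ_N + ρ·(σ_N/σ_M)·(x − μ_M).
E[N | M=-5.9] = 4.9 + (0.51)·(2.2/3.3)·(-5.9 − (1.8)) = 4.9 + (0.34)·(-7.7) = 2.2820.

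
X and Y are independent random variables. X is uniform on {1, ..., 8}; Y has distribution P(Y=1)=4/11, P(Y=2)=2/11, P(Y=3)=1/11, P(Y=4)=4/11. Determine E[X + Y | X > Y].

P(X > Y) = 61/88.
Summing (X+Y)·P(x,y) over outcomes with X > Y gives 471/88.
E[X + Y | X > Y] = (471/88) / (61/88) = 471/61.

471/61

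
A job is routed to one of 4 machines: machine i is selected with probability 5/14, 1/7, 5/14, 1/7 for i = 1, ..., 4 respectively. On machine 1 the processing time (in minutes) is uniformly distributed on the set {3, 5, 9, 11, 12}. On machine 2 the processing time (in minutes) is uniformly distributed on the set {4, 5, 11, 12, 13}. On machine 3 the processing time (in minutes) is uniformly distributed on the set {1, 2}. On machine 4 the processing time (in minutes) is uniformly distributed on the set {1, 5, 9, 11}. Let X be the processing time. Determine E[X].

E[X | machine 1] = (3+5+9+11+12)/5 = 8.
E[X | machine 2] = (4+5+11+12+13)/5 = 9.
E[X | machine 3] = (1+2)/2 = 3/2.
E[X | machine 4] = (1+5+9+11)/4 = 13/2.
By the law of total expectation,
E[X] = (5/14)·(8) + (1/7)·(9) + (5/14)·(3/2) + (1/7)·(13/2) = 157/28.

157/28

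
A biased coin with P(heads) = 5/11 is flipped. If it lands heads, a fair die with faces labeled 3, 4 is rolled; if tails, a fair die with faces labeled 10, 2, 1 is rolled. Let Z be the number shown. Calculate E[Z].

E[Z | heads] = (3+4)/2 = 7/2.
E[Z | tails] = (10+2+1)/3 = 13/3.
E[Z] = (5/11)·(7/2) + (6/11)·(13/3) = 87/22.

87/22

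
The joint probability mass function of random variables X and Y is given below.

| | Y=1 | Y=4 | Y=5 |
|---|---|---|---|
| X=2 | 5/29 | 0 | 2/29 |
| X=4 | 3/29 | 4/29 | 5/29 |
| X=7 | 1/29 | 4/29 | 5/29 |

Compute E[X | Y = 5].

59/12

P(Y = 5) = 12/29.
Σ X·P over the event = 2·(2/29) + 4·(5/29) + 7·(5/29) = 59/29.
E[X | Y = 5] = (59/29) / (12/29) = 59/12.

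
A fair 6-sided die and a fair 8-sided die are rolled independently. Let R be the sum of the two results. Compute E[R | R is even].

8

P(R is even) = 1/2.
Σ over the event: 2·1/48 + 4·1/16 + 6·5/48 + 8·1/8 + 10·5/48 + 12·1/16 + 14·1/48 = 4.
E[R | R is even] = (4) / (1/2) = 8.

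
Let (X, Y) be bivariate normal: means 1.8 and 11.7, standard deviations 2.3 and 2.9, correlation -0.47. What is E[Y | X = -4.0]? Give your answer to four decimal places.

15.1371

For a bivariate normal, E[Y | X=x] = μ_Y + ρ·(σ_Y/σ_X)·(x − μ_X).
E[Y | X=-4.0] = 11.7 + (-0.47)·(2.9/2.3)·(-4.0 − (1.8)) = 11.7 + (-0.59261)·(-5.8) = 15.1371.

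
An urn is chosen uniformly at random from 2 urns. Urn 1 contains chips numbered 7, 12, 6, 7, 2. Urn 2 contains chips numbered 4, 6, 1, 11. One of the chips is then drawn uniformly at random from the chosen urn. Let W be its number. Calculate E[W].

E[W | urn 1] = (7+12+6+7+2)/5 = 34/5.
E[W | urn 2] = (4+6+1+11)/4 = 11/2.
By the law of total expectation,
E[W] = (1/2)·(34/5) + (1/2)·(11/2) = 123/20.

123/20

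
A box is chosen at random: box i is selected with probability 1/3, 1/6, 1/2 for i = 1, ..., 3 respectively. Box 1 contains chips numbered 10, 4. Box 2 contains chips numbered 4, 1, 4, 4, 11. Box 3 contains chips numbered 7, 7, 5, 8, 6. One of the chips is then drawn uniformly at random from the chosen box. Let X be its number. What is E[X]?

E[X | box 1] = (10+4)/2 = 7.
E[X | box 2] = (4+1+4+4+11)/5 = 24/5.
E[X | box 3] = (7+7+5+8+6)/5 = 33/5.
By the law of total expectation,
E[X] = (1/3)·(7) + (1/6)·(24/5) + (1/2)·(33/5) = 193/30.

193/30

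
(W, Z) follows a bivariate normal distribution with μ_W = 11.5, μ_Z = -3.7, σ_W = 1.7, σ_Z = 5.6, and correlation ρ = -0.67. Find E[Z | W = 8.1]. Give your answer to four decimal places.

3.8040

E[Z | W=x] = μ_Z + ρ(σ_Z/σ_W)(x − μ_W) for jointly normal variables.
E[Z | W=8.1] = -3.7 + (-0.67)·(5.6/1.7)·(8.1 − (11.5)) = -3.7 + (-2.20706)·(-3.4) = 3.8040.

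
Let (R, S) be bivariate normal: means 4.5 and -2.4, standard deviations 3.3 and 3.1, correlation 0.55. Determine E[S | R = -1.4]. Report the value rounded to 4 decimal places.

E[S | R=x] = μ_S + ρ(σ_S/σ_R)(x − μ_R) for jointly normal variables.
E[S | R=-1.4] = -2.4 + (0.55)·(3.1/3.3)·(-1.4 − (4.5)) = -2.4 + (0.516667)·(-5.9) = -5.4483.

-5.4483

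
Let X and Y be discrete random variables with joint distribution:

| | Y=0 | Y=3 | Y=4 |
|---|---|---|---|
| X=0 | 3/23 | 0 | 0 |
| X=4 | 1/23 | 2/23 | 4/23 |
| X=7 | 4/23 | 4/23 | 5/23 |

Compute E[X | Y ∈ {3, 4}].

29/5

P(Y ∈ {3, 4}) = 15/23.
Σ X·P over the event = 4·(2/23) + 4·(4/23) + 7·(4/23) + 7·(5/23) = 87/23.
E[X | Y ∈ {3, 4}] = (87/23) / (15/23) = 29/5.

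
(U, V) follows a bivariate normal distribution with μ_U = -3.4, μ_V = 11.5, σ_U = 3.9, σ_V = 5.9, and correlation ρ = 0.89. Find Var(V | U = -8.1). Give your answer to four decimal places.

7.2370

Var(V | U=x) = (1 − ρ²)·σ_V².
Var(V | U=-8.1) = (5.9)²·(1 − (0.89)²) = 34.81·0.2079 = 7.2370.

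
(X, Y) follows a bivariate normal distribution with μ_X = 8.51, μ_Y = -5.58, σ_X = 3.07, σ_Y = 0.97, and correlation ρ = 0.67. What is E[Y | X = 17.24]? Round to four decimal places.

The regression of Y on X has slope ρ·σ_Y/σ_X and passes through (μ_X, μ_Y).
E[Y | X=17.24] = -5.58 + (0.67)·(0.97/3.07)·(17.24 − (8.51)) = -5.58 + (0.21169)·(8.73) = -3.7319.

-3.7319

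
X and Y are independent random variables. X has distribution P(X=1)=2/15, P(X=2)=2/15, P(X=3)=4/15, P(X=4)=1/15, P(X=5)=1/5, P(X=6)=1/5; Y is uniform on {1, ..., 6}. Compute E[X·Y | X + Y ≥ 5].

P(X + Y ≥ 5) = 38/45.
Summing XY·P(x,y) over outcomes with X + Y ≥ 5 gives 373/30.
E[X·Y | X + Y ≥ 5] = (373/30) / (38/45) = 1119/76.

1119/76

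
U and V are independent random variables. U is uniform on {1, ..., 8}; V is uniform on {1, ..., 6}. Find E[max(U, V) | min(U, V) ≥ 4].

94/15

P(min(U, V) ≥ 4) = 5/16.
Summing max(U,V)·P(x,y) over outcomes with min(U, V) ≥ 4 gives 47/24.
E[max(U, V) | min(U, V) ≥ 4] = (47/24) / (5/16) = 94/15.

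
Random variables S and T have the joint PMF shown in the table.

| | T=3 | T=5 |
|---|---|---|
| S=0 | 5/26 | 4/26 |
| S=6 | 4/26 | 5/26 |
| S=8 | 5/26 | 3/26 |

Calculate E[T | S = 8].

P(S = 8) = 4/13.
Σ T·P over the event = 3·(5/26) + 5·(3/26) = 15/13.
E[T | S = 8] = (15/13) / (4/13) = 15/4.

15/4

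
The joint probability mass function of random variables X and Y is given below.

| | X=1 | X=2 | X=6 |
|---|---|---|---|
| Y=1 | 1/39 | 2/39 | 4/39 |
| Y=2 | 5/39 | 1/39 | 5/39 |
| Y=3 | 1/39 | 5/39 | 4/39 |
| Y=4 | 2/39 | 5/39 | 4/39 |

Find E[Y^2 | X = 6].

P(X = 6) = 17/39.
Σ Y^2·P over the event = 1·(4/39) + 4·(5/39) + 9·(4/39) + 16·(4/39) = 124/39.
E[Y^2 | X = 6] = (124/39) / (17/39) = 124/17.

124/17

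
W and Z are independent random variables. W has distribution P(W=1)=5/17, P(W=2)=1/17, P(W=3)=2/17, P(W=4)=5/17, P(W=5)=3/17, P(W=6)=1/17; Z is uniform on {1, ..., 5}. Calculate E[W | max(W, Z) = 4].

P(max(W, Z) = 4) = 28/85.
Summing W·P(x,y) over outcomes with max(W, Z) = 4 gives 93/85.
E[W | max(W, Z) = 4] = (93/85) / (28/85) = 93/28.

93/28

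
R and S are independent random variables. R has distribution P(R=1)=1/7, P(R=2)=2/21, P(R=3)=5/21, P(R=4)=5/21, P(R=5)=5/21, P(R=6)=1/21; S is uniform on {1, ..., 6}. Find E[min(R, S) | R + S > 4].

17/6

P(R + S > 4) = 6/7.
Summing min(R,S)·P(x,y) over outcomes with R + S > 4 gives 17/7.
E[min(R, S) | R + S > 4] = (17/7) / (6/7) = 17/6.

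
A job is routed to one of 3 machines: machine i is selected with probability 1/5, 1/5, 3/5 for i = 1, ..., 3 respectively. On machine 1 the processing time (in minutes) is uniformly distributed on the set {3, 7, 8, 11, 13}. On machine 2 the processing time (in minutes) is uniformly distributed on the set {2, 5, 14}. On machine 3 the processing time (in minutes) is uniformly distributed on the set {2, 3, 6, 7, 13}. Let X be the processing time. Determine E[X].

34/5

E[X | machine 1] = (3+7+8+11+13)/5 = 42/5.
E[X | machine 2] = (2+5+14)/3 = 7.
E[X | machine 3] = (2+3+6+7+13)/5 = 31/5.
By the law of total expectation,
E[X] = (1/5)·(42/5) + (1/5)·(7) + (3/5)·(31/5) = 34/5.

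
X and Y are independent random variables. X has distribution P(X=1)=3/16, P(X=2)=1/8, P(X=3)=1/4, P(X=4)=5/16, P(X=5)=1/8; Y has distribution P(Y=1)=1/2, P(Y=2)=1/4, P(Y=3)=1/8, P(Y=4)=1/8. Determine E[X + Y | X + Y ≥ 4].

P(X + Y ≥ 4) = 51/64.
Summing (X+Y)·P(x,y) over outcomes with X + Y ≥ 4 gives 283/64.
E[X + Y | X + Y ≥ 4] = (283/64) / (51/64) = 283/51.

283/51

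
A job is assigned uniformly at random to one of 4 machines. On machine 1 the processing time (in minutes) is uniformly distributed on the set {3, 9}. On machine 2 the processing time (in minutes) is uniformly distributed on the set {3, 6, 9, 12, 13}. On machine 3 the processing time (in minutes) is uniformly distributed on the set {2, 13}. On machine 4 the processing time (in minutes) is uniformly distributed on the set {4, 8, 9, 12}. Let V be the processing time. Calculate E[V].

607/80

E[V | machine 1] = (3+9)/2 = 6.
E[V | machine 2] = (3+6+9+12+13)/5 = 43/5.
E[V | machine 3] = (2+13)/2 = 15/2.
E[V | machine 4] = (4+8+9+12)/4 = 33/4.
E[V] = (1/4)·(6) + (1/4)·(43/5) + (1/4)·(15/2) + (1/4)·(33/4) = 607/80.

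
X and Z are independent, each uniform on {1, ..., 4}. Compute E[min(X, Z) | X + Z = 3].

1

P(X + Z = 3) = 1/8.
Summing min(X,Z)·P(x,y) over outcomes with X + Z = 3 gives 1/8.
E[min(X, Z) | X + Z = 3] = (1/8) / (1/8) = 1.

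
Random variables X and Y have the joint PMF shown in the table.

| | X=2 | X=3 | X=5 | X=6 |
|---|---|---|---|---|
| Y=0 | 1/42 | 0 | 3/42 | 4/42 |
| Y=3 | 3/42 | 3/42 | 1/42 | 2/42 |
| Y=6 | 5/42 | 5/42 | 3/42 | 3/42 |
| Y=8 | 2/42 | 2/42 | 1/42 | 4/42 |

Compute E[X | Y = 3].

32/9

P(Y = 3) = 3/14.
Σ X·P over the event = 2·(3/42) + 3·(3/42) + 5·(1/42) + 6·(2/42) = 16/21.
E[X | Y = 3] = (16/21) / (3/14) = 32/9.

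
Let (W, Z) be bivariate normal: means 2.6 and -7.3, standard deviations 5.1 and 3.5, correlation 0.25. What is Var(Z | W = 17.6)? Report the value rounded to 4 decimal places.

Var(Z | W=x) = (1 − ρ²)·σ_Z².
Var(Z | W=17.6) = (3.5)²·(1 − (0.25)²) = 12.25·0.9375 = 11.4844.

11.4844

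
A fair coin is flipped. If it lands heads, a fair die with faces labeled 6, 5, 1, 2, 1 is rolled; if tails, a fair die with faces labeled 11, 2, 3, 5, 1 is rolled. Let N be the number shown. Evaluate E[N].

37/10

E[N | heads] = (6+5+1+2+1)/5 = 3.
E[N | tails] = (11+2+3+5+1)/5 = 22/5.
E[N] = (1/2)·(3) + (1/2)·(22/5) = 37/10.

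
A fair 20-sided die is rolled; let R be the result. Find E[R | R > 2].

P(R > 2) = 9/10.
E[R | R > 2] = (207/20) / (9/10) = 23/2.

23/2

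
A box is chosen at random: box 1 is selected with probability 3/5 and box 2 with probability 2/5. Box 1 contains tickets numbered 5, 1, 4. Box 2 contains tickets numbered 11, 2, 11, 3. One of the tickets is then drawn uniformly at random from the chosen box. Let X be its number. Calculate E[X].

47/10

E[X | box 1] = (5+1+4)/3 = 10/3.
E[X | box 2] = (11+2+11+3)/4 = 27/4.
E[X] = (3/5)·(10/3) + (2/5)·(27/4) = 47/10.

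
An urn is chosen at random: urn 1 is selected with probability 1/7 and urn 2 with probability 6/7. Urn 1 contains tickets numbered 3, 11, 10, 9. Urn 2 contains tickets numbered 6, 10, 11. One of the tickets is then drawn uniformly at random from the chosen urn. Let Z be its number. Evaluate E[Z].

E[Z | urn 1] = (3+11+10+9)/4 = 33/4.
E[Z | urn 2] = (6+10+11)/3 = 9.
E[Z] = (1/7)·(33/4) + (6/7)·(9) = 249/28.

249/28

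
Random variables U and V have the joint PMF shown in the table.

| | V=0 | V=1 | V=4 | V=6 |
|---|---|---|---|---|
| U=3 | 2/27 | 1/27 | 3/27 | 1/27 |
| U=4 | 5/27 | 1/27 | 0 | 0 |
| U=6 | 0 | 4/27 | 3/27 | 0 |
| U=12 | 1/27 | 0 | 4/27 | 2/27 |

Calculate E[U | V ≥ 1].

P(V ≥ 1) = 19/27.
Σ U·P over the event = 3·(1/27) + 3·(3/27) + 3·(1/27) + 4·(1/27) + 6·(4/27) + 6·(3/27) + 12·(4/27) + 12·(2/27) = 133/27.
E[U | V ≥ 1] = (133/27) / (19/27) = 7.

7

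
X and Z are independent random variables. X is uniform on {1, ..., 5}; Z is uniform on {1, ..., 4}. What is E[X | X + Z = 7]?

4

P(X + Z = 7) = 3/20.
Summing X·P(x,y) over outcomes with X + Z = 7 gives 3/5.
E[X | X + Z = 7] = (3/5) / (3/20) = 4.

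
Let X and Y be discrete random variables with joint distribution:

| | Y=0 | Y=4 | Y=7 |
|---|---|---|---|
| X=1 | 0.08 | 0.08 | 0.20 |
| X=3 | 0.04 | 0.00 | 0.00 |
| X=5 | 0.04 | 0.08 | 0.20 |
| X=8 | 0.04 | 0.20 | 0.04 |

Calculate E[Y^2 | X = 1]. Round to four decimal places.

30.7778

P(X = 1) = 0.36.
Summing Y^2·P(X=x,Y=y) over the conditioning event gives 11.08.
E[Y^2 | X = 1] = (11.08) / (0.36) = 30.7778.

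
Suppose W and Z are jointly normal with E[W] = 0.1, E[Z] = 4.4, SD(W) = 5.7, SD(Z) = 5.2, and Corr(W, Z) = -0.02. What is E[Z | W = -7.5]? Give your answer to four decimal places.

For a bivariate normal, E[Z | W=x] = μ_Z + ρ·(σ_Z/σ_W)·(x − μ_W).
E[Z | W=-7.5] = 4.4 + (-0.02)·(5.2/5.7)·(-7.5 − (0.1)) = 4.4 + (-0.018246)·(-7.6) = 4.5387.

4.5387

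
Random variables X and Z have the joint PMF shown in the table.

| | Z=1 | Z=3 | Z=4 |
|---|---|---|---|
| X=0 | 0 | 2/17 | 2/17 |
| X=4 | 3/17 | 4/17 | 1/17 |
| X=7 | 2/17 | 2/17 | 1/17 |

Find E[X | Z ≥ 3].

41/12

P(Z ≥ 3) = 12/17.
Σ X·P over the event = 0·(2/17) + 0·(2/17) + 4·(4/17) + 4·(1/17) + 7·(2/17) + 7·(1/17) = 41/17.
E[X | Z ≥ 3] = (41/17) / (12/17) = 41/12.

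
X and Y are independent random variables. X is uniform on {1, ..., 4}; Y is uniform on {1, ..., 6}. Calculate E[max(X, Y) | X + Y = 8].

Outcomes with X + Y = 8: (2,6), (3,5), (4,4), each with probability 1/24.
E[max(X, Y) | X + Y = 8] = (6 + 5 + 4) / 3 = 5.

5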